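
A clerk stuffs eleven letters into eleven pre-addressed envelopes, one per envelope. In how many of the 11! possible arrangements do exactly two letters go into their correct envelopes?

7342280

Choose which 2 of the 11 are fixed: C(11,2) = 55.
The remaining 9 must be deranged: !9 = 133496.
Total: 55 × 133496 = 7342280.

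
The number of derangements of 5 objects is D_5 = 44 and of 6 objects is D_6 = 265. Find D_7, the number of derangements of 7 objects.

1854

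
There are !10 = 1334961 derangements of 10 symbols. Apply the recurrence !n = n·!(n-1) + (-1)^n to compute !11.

14684570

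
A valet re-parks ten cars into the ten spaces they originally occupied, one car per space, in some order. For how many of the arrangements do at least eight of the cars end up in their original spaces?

# with exactly i fixed is C(10,i)·!(10-i); sum over i=8..10:
  i=8: C(10,8)·!2 = 45·1 = 45
  i=9: C(10,9)·!1 = 10·0 = 0
  i=10: C(10,10)·!0 = 1·1 = 1
Total = 46.

46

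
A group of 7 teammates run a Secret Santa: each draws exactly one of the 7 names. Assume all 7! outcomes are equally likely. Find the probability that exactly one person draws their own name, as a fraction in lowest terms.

Favorable outcomes: C(7,1)·!6 = 7·265 = 1855.
Total outcomes: 7! = 5040.
Probability = 1855/5040 = 53/144.

53/144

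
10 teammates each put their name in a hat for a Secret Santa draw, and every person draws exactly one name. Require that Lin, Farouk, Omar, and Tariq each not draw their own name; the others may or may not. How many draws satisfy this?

2399760

Inclusion-exclusion on the 4 forbidden self-matches:
Σ_{j=0}^{4} (-1)^j C(4,j)(10-j)!
= C(4,0)·10! - C(4,1)·9! + C(4,2)·8! - C(4,3)·7! + C(4,4)·6!
= 3628800 - 1451520 + 241920 - 20160 + 720
= 2399760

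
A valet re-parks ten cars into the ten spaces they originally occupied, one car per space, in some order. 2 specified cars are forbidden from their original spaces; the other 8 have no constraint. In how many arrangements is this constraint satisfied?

2943360

Inclusion-exclusion on the 2 forbidden self-matches:
Σ_{j=0}^{2} (-1)^j C(2,j)(10-j)!
= C(2,0)·10! - C(2,1)·9! + C(2,2)·8!
= 3628800 - 725760 + 40320
= 2943360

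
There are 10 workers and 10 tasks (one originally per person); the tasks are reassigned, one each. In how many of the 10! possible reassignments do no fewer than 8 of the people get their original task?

46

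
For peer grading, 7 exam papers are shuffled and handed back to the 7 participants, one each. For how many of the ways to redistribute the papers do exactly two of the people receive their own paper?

924

Pick the 2 fixed positions: C(7,2) = 21 ways.
The remaining 5 must be deranged: !5 = 44.
Total: 21 × 44 = 924.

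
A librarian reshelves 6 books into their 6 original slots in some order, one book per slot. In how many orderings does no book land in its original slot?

265

By inclusion-exclusion, !6 = Σ (-1)^k · 6!/k! for k=0..6
= 6! - 6!/1! + 6!/2! - 6!/3! + 6!/4! - 6!/5! + 6!/6!
= 720 - 720 + 360 - 120 + 30 - 6 + 1
= 265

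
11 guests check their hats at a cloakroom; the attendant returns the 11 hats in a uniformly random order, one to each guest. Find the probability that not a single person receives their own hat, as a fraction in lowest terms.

Favorable outcomes: !11 = 14684570.
Total outcomes: 11! = 39916800.
Probability = 14684570/39916800 = 1468457/3991680.

1468457/3991680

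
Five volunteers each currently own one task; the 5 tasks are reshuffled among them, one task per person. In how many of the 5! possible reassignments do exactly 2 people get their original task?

Pick the 2 fixed positions: C(5,2) = 10 ways.
The remaining 3 must be deranged: !3 = 2.
Total: 10 × 2 = 20.

20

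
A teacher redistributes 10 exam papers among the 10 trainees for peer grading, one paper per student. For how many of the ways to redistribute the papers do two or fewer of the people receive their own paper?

3337406

Sum C(10,i)·!(10-i) for i = 0..2:
  i=0: C(10,0)·!10 = 1·1334961 = 1334961
  i=1: C(10,1)·!9 = 10·133496 = 1334960
  i=2: C(10,2)·!8 = 45·14833 = 667485
Total = 3337406.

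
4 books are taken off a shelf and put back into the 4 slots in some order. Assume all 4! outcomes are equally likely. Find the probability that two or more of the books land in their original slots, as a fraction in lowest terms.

7/24

Favorable outcomes: Σ_{i≥2} C(4,i)·!(4-i) = 6·1 + 4·0 + 1·1 = 7.
Total outcomes: 4! = 24.
Probability = 7/24 = 7/24.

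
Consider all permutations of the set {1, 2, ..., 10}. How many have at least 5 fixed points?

# with exactly i fixed is C(10,i)·!(10-i); sum over i=5..10:
  i=5: C(10,5)·!5 = 252·44 = 11088
  i=6: C(10,6)·!4 = 210·9 = 1890
  i=7: C(10,7)·!3 = 120·2 = 240
  i=8: C(10,8)·!2 = 45·1 = 45
  i=9: C(10,9)·!1 = 10·0 = 0
  i=10: C(10,10)·!0 = 1·1 = 1
Total = 13264.

13264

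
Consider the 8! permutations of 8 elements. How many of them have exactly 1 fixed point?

14832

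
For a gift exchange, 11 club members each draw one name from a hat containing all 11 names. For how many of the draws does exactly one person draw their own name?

Pick the single fixed position: C(11,1) = 11 ways.
The other 10 form a derangement: !10 = 1334961.
Total: 11 × 1334961 = 14684571.

14684571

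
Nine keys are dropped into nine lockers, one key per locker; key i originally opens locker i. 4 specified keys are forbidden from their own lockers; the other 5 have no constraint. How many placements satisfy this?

229080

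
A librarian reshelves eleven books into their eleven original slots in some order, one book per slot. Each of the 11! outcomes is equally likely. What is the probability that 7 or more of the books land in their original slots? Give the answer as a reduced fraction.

Favorable outcomes: Σ_{i≥7} C(11,i)·!(11-i) = 330·9 + 165·2 + 55·1 + 11·0 + 1·1 = 3356.
Total outcomes: 11! = 39916800.
Probability = 3356/39916800 = 839/9979200.

839/9979200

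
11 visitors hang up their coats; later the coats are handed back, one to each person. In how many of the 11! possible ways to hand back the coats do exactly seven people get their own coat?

Pick the 7 fixed positions: C(11,7) = 330 ways.
The remaining 4 must be deranged: !4 = 9.
Total: 330 × 9 = 2970.

2970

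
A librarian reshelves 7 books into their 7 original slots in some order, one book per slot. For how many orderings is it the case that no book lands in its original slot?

1854

!7 = 7! · Σ_{k=0}^{7} (-1)^k/k!
= 7! - 7!/1! + 7!/2! - 7!/3! + 7!/4! - 7!/5! + 7!/6! - 7!/7!
= 5040 - 5040 + 2520 - 840 + 210 - 42 + 7 - 1
= 1854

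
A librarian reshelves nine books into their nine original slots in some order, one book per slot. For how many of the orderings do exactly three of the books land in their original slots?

22260

Choose which 3 of the 9 are fixed: C(9,3) = 84.
The remaining 6 must be deranged: !6 = 265.
Total: 84 × 265 = 22260.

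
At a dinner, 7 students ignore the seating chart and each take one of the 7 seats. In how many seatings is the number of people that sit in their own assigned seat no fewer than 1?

3186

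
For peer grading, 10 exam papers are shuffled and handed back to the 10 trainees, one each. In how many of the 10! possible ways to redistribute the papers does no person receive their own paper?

1334961

The subfactorial !10 = [10!/e] (nearest integer).
10! = 3628800, and 3628800/e ≈ 1334960.92, so !10 = 1334961.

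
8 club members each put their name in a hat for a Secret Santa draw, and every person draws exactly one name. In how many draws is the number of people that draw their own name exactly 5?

112

Pick the 5 fixed positions: C(8,5) = 56 ways.
The other 3 form a derangement: !3 = 2.
Total: 56 × 2 = 112.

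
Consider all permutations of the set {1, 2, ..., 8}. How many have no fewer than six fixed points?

# with exactly i fixed is C(8,i)·!(8-i); sum over i=6..8:
  i=6: C(8,6)·!2 = 28·1 = 28
  i=7: C(8,7)·!1 = 8·0 = 0
  i=8: C(8,8)·!0 = 1·1 = 1
Total = 29.

29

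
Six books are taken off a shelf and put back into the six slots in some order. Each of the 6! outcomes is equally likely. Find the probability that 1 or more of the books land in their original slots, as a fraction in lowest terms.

91/144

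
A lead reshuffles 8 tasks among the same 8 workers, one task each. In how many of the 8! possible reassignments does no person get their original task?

Use !n = n·!(n-1) + (-1)^n.
!8 = 8·1854 + 1 = 14833

14833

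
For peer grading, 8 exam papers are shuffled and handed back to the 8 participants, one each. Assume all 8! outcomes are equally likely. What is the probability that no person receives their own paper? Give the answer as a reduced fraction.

Favorable outcomes: !8 = 14833.
Total outcomes: 8! = 40320.
Probability = 14833/40320 = 2119/5760.

2119/5760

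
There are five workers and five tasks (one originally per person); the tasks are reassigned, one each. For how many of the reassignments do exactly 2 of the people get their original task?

20

Pick the 2 fixed positions: C(5,2) = 10 ways.
The other 3 form a derangement: !3 = 2.
Total: 10 × 2 = 20.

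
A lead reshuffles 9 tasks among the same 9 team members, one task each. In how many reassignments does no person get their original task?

133496

The subfactorial !9 = [9!/e] (nearest integer).
9! = 362880, and 362880/e ≈ 133496.09, so !9 = 133496.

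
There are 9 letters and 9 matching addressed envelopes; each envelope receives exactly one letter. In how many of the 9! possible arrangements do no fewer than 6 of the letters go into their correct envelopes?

205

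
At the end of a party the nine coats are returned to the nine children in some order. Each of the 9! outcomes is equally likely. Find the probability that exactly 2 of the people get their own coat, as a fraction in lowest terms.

103/560

Favorable outcomes: C(9,2)·!7 = 36·1854 = 66744.
Total outcomes: 9! = 362880.
Probability = 66744/362880 = 103/560.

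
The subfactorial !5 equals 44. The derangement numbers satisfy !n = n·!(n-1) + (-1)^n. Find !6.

!6 = 6·44 + 1 = 265.

265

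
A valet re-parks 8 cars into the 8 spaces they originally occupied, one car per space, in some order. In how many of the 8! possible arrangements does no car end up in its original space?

14833

Recurrence: !8 = 7·(!7 + !6).
!8 = 7·(1854 + 265) = 7·2119 = 14833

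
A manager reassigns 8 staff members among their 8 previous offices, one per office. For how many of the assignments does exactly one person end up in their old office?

14832

Choose which one of the 8 is fixed: C(8,1) = 8.
The remaining 7 must be deranged: !7 = 1854.
Total: 8 × 1854 = 14832.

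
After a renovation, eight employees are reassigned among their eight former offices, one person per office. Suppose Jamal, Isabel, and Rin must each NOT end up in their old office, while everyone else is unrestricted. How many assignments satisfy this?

27240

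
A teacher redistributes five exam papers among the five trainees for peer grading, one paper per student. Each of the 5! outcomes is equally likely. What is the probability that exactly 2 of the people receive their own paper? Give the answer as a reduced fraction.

1/6

Favorable outcomes: C(5,2)·!3 = 10·2 = 20.
Total outcomes: 5! = 120.
Probability = 20/120 = 1/6.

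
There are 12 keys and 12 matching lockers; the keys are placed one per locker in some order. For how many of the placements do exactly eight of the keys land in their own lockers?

Choose which 8 of the 12 are fixed: C(12,8) = 495.
The remaining 4 must be deranged: !4 = 9.
Total: 495 × 9 = 4455.

4455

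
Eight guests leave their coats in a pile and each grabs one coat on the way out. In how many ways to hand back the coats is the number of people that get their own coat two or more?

10655

# with exactly i fixed is C(8,i)·!(8-i); sum over i=2..8:
  i=2: C(8,2)·!6 = 28·265 = 7420
  i=3: C(8,3)·!5 = 56·44 = 2464
  i=4: C(8,4)·!4 = 70·9 = 630
  i=5: C(8,5)·!3 = 56·2 = 112
  i=6: C(8,6)·!2 = 28·1 = 28
  i=7: C(8,7)·!1 = 8·0 = 0
  i=8: C(8,8)·!0 = 1·1 = 1
Total = 10655.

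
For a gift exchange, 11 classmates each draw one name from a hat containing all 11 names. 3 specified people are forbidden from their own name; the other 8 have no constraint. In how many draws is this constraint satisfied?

Inclusion-exclusion on the 3 forbidden self-matches:
Σ_{j=0}^{3} (-1)^j C(3,j)(11-j)!
= C(3,0)·11! - C(3,1)·10! + C(3,2)·9! - C(3,3)·8!
= 39916800 - 10886400 + 1088640 - 40320
= 30078720

30078720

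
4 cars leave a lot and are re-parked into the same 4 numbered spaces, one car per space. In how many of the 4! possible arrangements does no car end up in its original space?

The subfactorial !4 = [4!/e] (nearest integer).
4! = 24, and 24/e ≈ 8.83, so !4 = 9.

9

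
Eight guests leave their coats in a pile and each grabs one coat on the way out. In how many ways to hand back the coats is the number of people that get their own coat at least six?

Sum C(8,i)·!(8-i) for i = 6..8:
  i=6: C(8,6)·!2 = 28·1 = 28
  i=7: C(8,7)·!1 = 8·0 = 0
  i=8: C(8,8)·!0 = 1·1 = 1
Total = 29.

29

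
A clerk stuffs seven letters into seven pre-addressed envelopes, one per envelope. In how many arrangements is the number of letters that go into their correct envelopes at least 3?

407

Sum C(7,i)·!(7-i) for i = 3..7:
  i=3: C(7,3)·!4 = 35·9 = 315
  i=4: C(7,4)·!3 = 35·2 = 70
  i=5: C(7,5)·!2 = 21·1 = 21
  i=6: C(7,6)·!1 = 7·0 = 0
  i=7: C(7,7)·!0 = 1·1 = 1
Total = 407.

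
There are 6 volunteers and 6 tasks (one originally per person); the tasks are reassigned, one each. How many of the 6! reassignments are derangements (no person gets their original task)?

The number of derangements of 6 is !6 = Σ_{k=0}^{6} (-1)^k·6!/k!
= 6! - 6!/1! + 6!/2! - 6!/3! + 6!/4! - 6!/5! + 6!/6!
= 720 - 720 + 360 - 120 + 30 - 6 + 1
= 265

265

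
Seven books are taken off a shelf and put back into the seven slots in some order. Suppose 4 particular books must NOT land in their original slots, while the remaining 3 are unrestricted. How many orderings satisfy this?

Let A_j be the event that the j-th constrained one is fixed. By inclusion-exclusion over the 4 events:
Σ_{j=0}^{4} (-1)^j C(4,j)(7-j)!
= C(4,0)·7! - C(4,1)·6! + C(4,2)·5! - C(4,3)·4! + C(4,4)·3!
= 5040 - 2880 + 720 - 96 + 6
= 2790

2790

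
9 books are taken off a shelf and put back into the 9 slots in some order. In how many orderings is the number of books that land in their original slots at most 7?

# with exactly i fixed is C(9,i)·!(9-i); sum over i=0..7:
  i=0: C(9,0)·!9 = 1·133496 = 133496
  i=1: C(9,1)·!8 = 9·14833 = 133497
  i=2: C(9,2)·!7 = 36·1854 = 66744
  i=3: C(9,3)·!6 = 84·265 = 22260
  i=4: C(9,4)·!5 = 126·44 = 5544
  i=5: C(9,5)·!4 = 126·9 = 1134
  i=6: C(9,6)·!3 = 84·2 = 168
  i=7: C(9,7)·!2 = 36·1 = 36
Total = 362879.

362879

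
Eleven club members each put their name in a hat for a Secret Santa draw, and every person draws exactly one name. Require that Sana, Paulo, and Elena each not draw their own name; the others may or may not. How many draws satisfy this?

Inclusion-exclusion on the 3 forbidden self-matches:
Σ_{j=0}^{3} (-1)^j C(3,j)(11-j)!
= C(3,0)·11! - C(3,1)·10! + C(3,2)·9! - C(3,3)·8!
= 39916800 - 10886400 + 1088640 - 40320
= 30078720

30078720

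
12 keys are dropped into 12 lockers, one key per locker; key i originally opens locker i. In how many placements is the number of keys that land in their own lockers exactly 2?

88107426

Choose which 2 of the 12 are fixed: C(12,2) = 66.
The other 10 form a derangement: !10 = 1334961.
Total: 66 × 1334961 = 88107426.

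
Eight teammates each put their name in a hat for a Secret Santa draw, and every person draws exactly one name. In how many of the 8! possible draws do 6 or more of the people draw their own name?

29

# with exactly i fixed is C(8,i)·!(8-i); sum over i=6..8:
  i=6: C(8,6)·!2 = 28·1 = 28
  i=7: C(8,7)·!1 = 8·0 = 0
  i=8: C(8,8)·!0 = 1·1 = 1
Total = 29.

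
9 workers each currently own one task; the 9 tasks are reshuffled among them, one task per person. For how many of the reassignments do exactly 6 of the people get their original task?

168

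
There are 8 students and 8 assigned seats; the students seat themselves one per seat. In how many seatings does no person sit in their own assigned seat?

14833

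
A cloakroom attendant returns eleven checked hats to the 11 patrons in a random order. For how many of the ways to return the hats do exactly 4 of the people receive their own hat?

611820

Pick the 4 fixed positions: C(11,4) = 330 ways.
The other 7 form a derangement: !7 = 1854.
Total: 330 × 1854 = 611820.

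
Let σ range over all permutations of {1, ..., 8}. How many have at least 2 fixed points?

10655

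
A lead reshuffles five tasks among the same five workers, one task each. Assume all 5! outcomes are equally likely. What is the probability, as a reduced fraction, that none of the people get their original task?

11/30

Favorable outcomes: !5 = 44.
Total outcomes: 5! = 120.
Probability = 44/120 = 11/30.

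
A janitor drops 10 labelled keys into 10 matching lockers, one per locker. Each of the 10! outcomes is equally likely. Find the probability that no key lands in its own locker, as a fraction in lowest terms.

16481/44800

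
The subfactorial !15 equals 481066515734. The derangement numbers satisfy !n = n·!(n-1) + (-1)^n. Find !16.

!16 = 16·481066515734 + 1 = 7697064251745.

7697064251745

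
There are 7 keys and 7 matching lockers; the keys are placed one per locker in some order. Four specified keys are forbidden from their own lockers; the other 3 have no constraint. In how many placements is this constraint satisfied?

2790

Inclusion-exclusion on the 4 forbidden self-matches:
Σ_{j=0}^{4} (-1)^j C(4,j)(7-j)!
= C(4,0)·7! - C(4,1)·6! + C(4,2)·5! - C(4,3)·4! + C(4,4)·3!
= 5040 - 2880 + 720 - 96 + 6
= 2790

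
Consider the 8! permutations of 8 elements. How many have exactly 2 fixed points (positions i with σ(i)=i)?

7420

Choose which 2 of the 8 are fixed: C(8,2) = 28.
The remaining 6 must be deranged: !6 = 265.
Total: 28 × 265 = 7420.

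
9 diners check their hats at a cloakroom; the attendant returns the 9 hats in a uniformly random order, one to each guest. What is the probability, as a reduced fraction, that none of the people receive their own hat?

16687/45360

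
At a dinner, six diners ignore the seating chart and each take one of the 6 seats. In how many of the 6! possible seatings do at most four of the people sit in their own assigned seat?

719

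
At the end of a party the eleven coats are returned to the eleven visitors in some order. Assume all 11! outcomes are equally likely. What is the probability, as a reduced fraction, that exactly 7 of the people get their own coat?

1/13440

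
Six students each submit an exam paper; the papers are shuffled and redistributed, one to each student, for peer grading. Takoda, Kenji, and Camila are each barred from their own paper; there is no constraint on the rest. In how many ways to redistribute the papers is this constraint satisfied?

Inclusion-exclusion on the 3 forbidden self-matches:
Σ_{j=0}^{3} (-1)^j C(3,j)(6-j)!
= C(3,0)·6! - C(3,1)·5! + C(3,2)·4! - C(3,3)·3!
= 720 - 360 + 72 - 6
= 426

426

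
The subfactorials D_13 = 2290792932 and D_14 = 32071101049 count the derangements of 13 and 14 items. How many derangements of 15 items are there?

481066515734

D_15 = (15-1)·(D_14 + D_13) = 14·(32071101049 + 2290792932) = 14·34361893981 = 481066515734.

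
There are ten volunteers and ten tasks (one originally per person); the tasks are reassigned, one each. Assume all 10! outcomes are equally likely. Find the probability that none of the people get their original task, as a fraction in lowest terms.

16481/44800

Favorable outcomes: !10 = 1334961.
Total outcomes: 10! = 3628800.
Probability = 1334961/3628800 = 16481/44800.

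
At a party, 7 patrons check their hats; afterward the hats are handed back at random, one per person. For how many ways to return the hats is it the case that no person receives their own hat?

!7 is the nearest integer to 7!/e.
7! = 5040, and 5040/e ≈ 1854.11, so !7 = 1854.

1854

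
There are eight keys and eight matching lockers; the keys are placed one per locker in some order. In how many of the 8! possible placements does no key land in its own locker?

The subfactorial !8 = [8!/e] (nearest integer).
8! = 40320, and 40320/e ≈ 14832.90, so !8 = 14833.

14833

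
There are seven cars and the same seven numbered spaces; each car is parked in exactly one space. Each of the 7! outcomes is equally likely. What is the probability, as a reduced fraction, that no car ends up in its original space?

Favorable outcomes: !7 = 1854.
Total outcomes: 7! = 5040.
Probability = 1854/5040 = 103/280.

103/280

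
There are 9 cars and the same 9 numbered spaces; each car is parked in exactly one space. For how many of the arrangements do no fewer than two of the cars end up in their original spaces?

95887

# with exactly i fixed is C(9,i)·!(9-i); sum over i=2..9:
  i=2: C(9,2)·!7 = 36·1854 = 66744
  i=3: C(9,3)·!6 = 84·265 = 22260
  i=4: C(9,4)·!5 = 126·44 = 5544
  i=5: C(9,5)·!4 = 126·9 = 1134
  i=6: C(9,6)·!3 = 84·2 = 168
  i=7: C(9,7)·!2 = 36·1 = 36
  i=8: C(9,8)·!1 = 9·0 = 0
  i=9: C(9,9)·!0 = 1·1 = 1
Total = 95887.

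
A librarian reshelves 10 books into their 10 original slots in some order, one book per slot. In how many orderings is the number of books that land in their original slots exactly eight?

Choose which 8 of the 10 are fixed: C(10,8) = 45.
The remaining 2 must be deranged: !2 = 1.
Total: 45 × 1 = 45.

45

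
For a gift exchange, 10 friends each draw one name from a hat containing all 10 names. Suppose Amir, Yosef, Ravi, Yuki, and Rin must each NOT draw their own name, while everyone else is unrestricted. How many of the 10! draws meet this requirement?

2170680

Let A_j be the event that the j-th constrained one is fixed. By inclusion-exclusion over the 5 events:
Σ_{j=0}^{5} (-1)^j C(5,j)(10-j)!
= C(5,0)·10! - C(5,1)·9! + C(5,2)·8! - C(5,3)·7! + C(5,4)·6! - C(5,5)·5!
= 3628800 - 1814400 + 403200 - 50400 + 3600 - 120
= 2170680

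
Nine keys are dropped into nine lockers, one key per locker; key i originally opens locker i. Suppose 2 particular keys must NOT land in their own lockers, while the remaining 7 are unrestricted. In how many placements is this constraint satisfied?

287280

Inclusion-exclusion on the 2 forbidden self-matches:
Σ_{j=0}^{2} (-1)^j C(2,j)(9-j)!
= C(2,0)·9! - C(2,1)·8! + C(2,2)·7!
= 362880 - 80640 + 5040
= 287280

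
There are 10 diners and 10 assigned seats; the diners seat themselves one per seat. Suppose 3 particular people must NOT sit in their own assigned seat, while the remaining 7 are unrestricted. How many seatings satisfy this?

2656080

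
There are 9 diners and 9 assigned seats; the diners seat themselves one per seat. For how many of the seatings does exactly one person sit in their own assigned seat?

Choose which one of the 9 is fixed: C(9,1) = 9.
The remaining 8 must be deranged: !8 = 14833.
Total: 9 × 14833 = 133497.

133497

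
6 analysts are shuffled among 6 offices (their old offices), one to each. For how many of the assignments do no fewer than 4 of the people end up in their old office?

16

Sum C(6,i)·!(6-i) for i = 4..6:
  i=4: C(6,4)·!2 = 15·1 = 15
  i=5: C(6,5)·!1 = 6·0 = 0
  i=6: C(6,6)·!0 = 1·1 = 1
Total = 16.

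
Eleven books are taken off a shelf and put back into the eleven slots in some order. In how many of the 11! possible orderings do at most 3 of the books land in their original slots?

39158866

Sum C(11,i)·!(11-i) for i = 0..3:
  i=0: C(11,0)·!11 = 1·14684570 = 14684570
  i=1: C(11,1)·!10 = 11·1334961 = 14684571
  i=2: C(11,2)·!9 = 55·133496 = 7342280
  i=3: C(11,3)·!8 = 165·14833 = 2447445
Total = 39158866.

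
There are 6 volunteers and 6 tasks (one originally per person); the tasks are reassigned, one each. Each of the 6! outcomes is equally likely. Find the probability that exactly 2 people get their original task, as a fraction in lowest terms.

3/16

Favorable outcomes: C(6,2)·!4 = 15·9 = 135.
Total outcomes: 6! = 720.
Probability = 135/720 = 3/16.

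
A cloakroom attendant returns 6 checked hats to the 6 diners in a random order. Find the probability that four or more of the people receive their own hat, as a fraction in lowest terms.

1/45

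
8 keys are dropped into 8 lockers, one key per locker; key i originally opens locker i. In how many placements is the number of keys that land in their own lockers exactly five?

Pick the 5 fixed positions: C(8,5) = 56 ways.
The other 3 form a derangement: !3 = 2.
Total: 56 × 2 = 112.

112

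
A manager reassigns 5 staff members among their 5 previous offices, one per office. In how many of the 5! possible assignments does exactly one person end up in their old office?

45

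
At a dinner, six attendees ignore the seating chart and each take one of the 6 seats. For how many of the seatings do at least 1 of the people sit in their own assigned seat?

455

Sum C(6,i)·!(6-i) for i = 1..6:
  i=1: C(6,1)·!5 = 6·44 = 264
  i=2: C(6,2)·!4 = 15·9 = 135
  i=3: C(6,3)·!3 = 20·2 = 40
  i=4: C(6,4)·!2 = 15·1 = 15
  i=5: C(6,5)·!1 = 6·0 = 0
  i=6: C(6,6)·!0 = 1·1 = 1
Total = 455.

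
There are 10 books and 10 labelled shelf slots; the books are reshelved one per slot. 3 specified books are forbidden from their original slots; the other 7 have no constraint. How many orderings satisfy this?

Inclusion-exclusion on the 3 forbidden self-matches:
Σ_{j=0}^{3} (-1)^j C(3,j)(10-j)!
= C(3,0)·10! - C(3,1)·9! + C(3,2)·8! - C(3,3)·7!
= 3628800 - 1088640 + 120960 - 5040
= 2656080

2656080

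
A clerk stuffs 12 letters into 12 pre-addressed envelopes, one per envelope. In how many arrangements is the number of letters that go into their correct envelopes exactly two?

Pick the 2 fixed positions: C(12,2) = 66 ways.
The other 10 form a derangement: !10 = 1334961.
Total: 66 × 1334961 = 88107426.

88107426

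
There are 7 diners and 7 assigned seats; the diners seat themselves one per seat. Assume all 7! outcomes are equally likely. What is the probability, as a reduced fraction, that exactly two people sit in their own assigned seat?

11/60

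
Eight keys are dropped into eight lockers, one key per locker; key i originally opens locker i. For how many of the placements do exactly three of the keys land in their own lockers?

2464

Choose which 3 of the 8 are fixed: C(8,3) = 56.
The remaining 5 must be deranged: !5 = 44.
Total: 56 × 44 = 2464.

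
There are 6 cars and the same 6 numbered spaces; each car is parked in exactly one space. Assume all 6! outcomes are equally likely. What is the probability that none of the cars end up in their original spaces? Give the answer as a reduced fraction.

53/144

Favorable outcomes: !6 = 265.
Total outcomes: 6! = 720.
Probability = 265/720 = 53/144.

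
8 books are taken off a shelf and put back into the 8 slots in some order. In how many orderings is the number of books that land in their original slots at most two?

37085

Sum C(8,i)·!(8-i) for i = 0..2:
  i=0: C(8,0)·!8 = 1·14833 = 14833
  i=1: C(8,1)·!7 = 8·1854 = 14832
  i=2: C(8,2)·!6 = 28·265 = 7420
Total = 37085.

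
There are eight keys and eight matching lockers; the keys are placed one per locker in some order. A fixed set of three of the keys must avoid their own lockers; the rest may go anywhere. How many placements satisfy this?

Inclusion-exclusion on the 3 forbidden self-matches:
Σ_{j=0}^{3} (-1)^j C(3,j)(8-j)!
= C(3,0)·8! - C(3,1)·7! + C(3,2)·6! - C(3,3)·5!
= 40320 - 15120 + 2160 - 120
= 27240

27240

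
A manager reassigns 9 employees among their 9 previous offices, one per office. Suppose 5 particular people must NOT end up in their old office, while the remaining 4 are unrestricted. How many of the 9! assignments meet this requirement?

205056

Inclusion-exclusion on the 5 forbidden self-matches:
Σ_{j=0}^{5} (-1)^j C(5,j)(9-j)!
= C(5,0)·9! - C(5,1)·8! + C(5,2)·7! - C(5,3)·6! + C(5,4)·5! - C(5,5)·4!
= 362880 - 201600 + 50400 - 7200 + 600 - 24
= 205056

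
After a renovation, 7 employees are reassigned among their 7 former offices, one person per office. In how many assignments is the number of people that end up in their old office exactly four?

Pick the 4 fixed positions: C(7,4) = 35 ways.
The remaining 3 must be deranged: !3 = 2.
Total: 35 × 2 = 70.

70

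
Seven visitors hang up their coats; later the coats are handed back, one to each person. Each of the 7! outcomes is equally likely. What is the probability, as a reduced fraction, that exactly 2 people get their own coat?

Favorable outcomes: C(7,2)·!5 = 21·44 = 924.
Total outcomes: 7! = 5040.
Probability = 924/5040 = 11/60.

11/60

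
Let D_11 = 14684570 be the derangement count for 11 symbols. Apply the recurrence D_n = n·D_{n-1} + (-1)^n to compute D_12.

176214841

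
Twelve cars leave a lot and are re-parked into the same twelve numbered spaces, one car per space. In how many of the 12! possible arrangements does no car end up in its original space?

176214841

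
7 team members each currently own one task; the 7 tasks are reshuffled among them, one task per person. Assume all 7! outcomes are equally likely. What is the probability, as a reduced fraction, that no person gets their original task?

103/280

Favorable outcomes: !7 = 1854.
Total outcomes: 7! = 5040.
Probability = 1854/5040 = 103/280.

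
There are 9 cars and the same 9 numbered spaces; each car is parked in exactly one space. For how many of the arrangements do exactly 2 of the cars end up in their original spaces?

Pick the 2 fixed positions: C(9,2) = 36 ways.
The remaining 7 must be deranged: !7 = 1854.
Total: 36 × 1854 = 66744.

66744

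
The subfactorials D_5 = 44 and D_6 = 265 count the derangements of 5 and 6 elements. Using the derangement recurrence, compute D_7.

1854

D_7 = (7-1)·(D_6 + D_5) = 6·(265 + 44) = 6·309 = 1854.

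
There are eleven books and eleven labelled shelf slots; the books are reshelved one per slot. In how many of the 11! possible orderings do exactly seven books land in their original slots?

2970

Choose which 7 of the 11 are fixed: C(11,7) = 330.
The remaining 4 must be deranged: !4 = 9.
Total: 330 × 9 = 2970.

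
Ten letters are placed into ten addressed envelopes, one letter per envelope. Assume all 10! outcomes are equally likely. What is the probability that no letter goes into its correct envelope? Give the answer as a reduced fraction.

16481/44800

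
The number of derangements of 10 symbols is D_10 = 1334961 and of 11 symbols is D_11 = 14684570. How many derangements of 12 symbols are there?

D_12 = (12-1)·(D_11 + D_10) = 11·(14684570 + 1334961) = 11·16019531 = 176214841.

176214841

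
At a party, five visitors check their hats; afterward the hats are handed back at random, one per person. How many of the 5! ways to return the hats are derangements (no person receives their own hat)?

44

!5 = 5! · Σ_{k=0}^{5} (-1)^k/k!
= 5! - 5!/1! + 5!/2! - 5!/3! + 5!/4! - 5!/5!
= 120 - 120 + 60 - 20 + 5 - 1
= 44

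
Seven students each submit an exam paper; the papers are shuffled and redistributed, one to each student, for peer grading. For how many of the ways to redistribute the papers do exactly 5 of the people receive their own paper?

Pick the 5 fixed positions: C(7,5) = 21 ways.
The remaining 2 must be deranged: !2 = 1.
Total: 21 × 1 = 21.

21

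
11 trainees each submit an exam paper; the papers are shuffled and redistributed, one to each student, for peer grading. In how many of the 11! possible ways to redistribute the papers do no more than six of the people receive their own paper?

39913444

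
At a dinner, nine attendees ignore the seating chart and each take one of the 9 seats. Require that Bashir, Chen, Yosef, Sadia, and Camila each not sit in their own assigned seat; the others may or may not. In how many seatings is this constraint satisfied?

205056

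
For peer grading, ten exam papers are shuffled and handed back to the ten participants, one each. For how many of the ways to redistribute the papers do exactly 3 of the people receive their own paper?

222480

Choose which 3 of the 10 are fixed: C(10,3) = 120.
The other 7 form a derangement: !7 = 1854.
Total: 120 × 1854 = 222480.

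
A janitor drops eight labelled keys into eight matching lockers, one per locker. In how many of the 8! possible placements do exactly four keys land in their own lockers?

630

Choose which 4 of the 8 are fixed: C(8,4) = 70.
The other 4 form a derangement: !4 = 9.
Total: 70 × 9 = 630.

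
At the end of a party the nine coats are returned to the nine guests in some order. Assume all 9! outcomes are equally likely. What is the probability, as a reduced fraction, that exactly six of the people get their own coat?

1/2160

Favorable outcomes: C(9,6)·!3 = 84·2 = 168.
Total outcomes: 9! = 362880.
Probability = 168/362880 = 1/2160.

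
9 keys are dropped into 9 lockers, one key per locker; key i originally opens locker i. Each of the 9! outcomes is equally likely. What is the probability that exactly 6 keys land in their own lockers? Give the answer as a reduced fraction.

Favorable outcomes: C(9,6)·!3 = 84·2 = 168.
Total outcomes: 9! = 362880.
Probability = 168/362880 = 1/2160.

1/2160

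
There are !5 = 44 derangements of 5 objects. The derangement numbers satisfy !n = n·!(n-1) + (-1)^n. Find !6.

265

!6 = 6·44 + 1 = 265.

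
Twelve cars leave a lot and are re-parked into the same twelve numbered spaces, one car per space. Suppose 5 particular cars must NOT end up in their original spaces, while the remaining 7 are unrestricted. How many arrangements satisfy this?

312273360

Let A_j be the event that the j-th constrained one is fixed. By inclusion-exclusion over the 5 events:
Σ_{j=0}^{5} (-1)^j C(5,j)(12-j)!
= C(5,0)·12! - C(5,1)·11! + C(5,2)·10! - C(5,3)·9! + C(5,4)·8! - C(5,5)·7!
= 479001600 - 199584000 + 36288000 - 3628800 + 201600 - 5040
= 312273360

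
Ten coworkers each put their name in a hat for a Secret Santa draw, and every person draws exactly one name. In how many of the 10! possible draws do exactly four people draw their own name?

55650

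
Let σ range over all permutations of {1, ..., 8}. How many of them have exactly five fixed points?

112

Pick the 5 fixed positions: C(8,5) = 56 ways.
The other 3 form a derangement: !3 = 2.
Total: 56 × 2 = 112.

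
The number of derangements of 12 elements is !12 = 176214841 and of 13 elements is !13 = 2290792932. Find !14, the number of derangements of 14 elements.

!14 = (14-1)·(!13 + !12) = 13·(2290792932 + 176214841) = 13·2467007773 = 32071101049.

32071101049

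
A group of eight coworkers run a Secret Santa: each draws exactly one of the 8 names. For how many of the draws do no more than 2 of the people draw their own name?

37085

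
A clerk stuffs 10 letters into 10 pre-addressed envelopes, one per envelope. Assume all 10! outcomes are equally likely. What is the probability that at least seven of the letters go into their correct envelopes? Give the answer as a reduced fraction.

143/1814400

Favorable outcomes: Σ_{i≥7} C(10,i)·!(10-i) = 120·2 + 45·1 + 10·0 + 1·1 = 286.
Total outcomes: 10! = 3628800.
Probability = 286/3628800 = 143/1814400.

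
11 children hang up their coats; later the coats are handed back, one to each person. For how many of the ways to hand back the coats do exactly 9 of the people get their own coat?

55

Choose which 9 of the 11 are fixed: C(11,9) = 55.
The remaining 2 must be deranged: !2 = 1.
Total: 55 × 1 = 55.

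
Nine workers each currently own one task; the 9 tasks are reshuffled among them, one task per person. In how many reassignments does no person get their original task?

The number of derangements of 9 is !9 = Σ_{k=0}^{9} (-1)^k·9!/k!
= 9! - 9!/1! + 9!/2! - 9!/3! + 9!/4! - 9!/5! + 9!/6! - 9!/7! + 9!/8! - 9!/9!
= 362880 - 362880 + 181440 - 60480 + 15120 - 3024 + 504 - 72 + 9 - 1
= 133496

133496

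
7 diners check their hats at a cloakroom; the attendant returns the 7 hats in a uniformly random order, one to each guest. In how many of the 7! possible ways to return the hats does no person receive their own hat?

1854

The subfactorial !7 = [7!/e] (nearest integer).
7! = 5040, and 5040/e ≈ 1854.11, so !7 = 1854.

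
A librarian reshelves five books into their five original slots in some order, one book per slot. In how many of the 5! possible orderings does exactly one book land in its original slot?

45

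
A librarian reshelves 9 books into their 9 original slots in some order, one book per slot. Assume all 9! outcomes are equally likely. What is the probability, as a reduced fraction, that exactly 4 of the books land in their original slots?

Favorable outcomes: C(9,4)·!5 = 126·44 = 5544.
Total outcomes: 9! = 362880.
Probability = 5544/362880 = 11/720.

11/720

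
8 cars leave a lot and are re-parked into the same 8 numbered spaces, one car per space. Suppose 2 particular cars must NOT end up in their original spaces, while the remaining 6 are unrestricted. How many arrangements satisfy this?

30960

Inclusion-exclusion on the 2 forbidden self-matches:
Σ_{j=0}^{2} (-1)^j C(2,j)(8-j)!
= C(2,0)·8! - C(2,1)·7! + C(2,2)·6!
= 40320 - 10080 + 720
= 30960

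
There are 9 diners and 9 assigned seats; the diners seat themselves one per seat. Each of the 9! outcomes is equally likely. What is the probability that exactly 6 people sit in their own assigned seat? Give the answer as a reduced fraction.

Favorable outcomes: C(9,6)·!3 = 84·2 = 168.
Total outcomes: 9! = 362880.
Probability = 168/362880 = 1/2160.

1/2160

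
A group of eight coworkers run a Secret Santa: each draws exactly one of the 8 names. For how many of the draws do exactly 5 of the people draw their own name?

112

Pick the 5 fixed positions: C(8,5) = 56 ways.
The other 3 form a derangement: !3 = 2.
Total: 56 × 2 = 112.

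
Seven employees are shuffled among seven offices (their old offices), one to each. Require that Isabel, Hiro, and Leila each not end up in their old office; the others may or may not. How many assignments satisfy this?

Let A_j be the event that the j-th constrained one is fixed. By inclusion-exclusion over the 3 events:
Σ_{j=0}^{3} (-1)^j C(3,j)(7-j)!
= C(3,0)·7! - C(3,1)·6! + C(3,2)·5! - C(3,3)·4!
= 5040 - 2160 + 360 - 24
= 3216

3216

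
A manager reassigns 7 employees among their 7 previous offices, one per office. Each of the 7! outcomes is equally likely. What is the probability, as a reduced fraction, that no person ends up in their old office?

103/280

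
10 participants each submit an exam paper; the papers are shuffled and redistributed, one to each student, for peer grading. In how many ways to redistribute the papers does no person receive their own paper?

1334961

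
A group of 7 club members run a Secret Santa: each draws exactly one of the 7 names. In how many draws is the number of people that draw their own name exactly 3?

315

Choose which 3 of the 7 are fixed: C(7,3) = 35.
The remaining 4 must be deranged: !4 = 9.
Total: 35 × 9 = 315.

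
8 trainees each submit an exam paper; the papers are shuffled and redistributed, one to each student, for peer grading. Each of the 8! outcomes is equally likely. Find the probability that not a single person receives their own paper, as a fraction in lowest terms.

2119/5760

Favorable outcomes: !8 = 14833.
Total outcomes: 8! = 40320.
Probability = 14833/40320 = 2119/5760.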